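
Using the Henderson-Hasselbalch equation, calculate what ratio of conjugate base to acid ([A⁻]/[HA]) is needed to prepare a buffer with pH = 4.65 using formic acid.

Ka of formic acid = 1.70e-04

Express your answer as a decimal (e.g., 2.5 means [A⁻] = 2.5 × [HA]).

pKa = -log(1.70e-04) = 3.7696. pH = pKa + log([A⁻]/[HA]), so log([A⁻]/[HA]) = pH − pKa = 4.65 − 3.7696 = 0.8804. [A⁻]/[HA] = 10^(0.8804) = 7.59

[A⁻]/[HA] = 7.59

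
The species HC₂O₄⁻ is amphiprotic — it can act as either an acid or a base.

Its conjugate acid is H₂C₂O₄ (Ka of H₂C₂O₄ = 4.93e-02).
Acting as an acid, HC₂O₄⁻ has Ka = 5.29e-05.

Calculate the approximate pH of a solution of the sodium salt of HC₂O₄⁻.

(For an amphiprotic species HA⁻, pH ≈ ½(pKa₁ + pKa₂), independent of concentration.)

pKa₁ = -log(4.93e-02) = 1.31; pKa₂ = -log(5.29e-05) = 4.28. For an amphiprotic species, pH ≈ ½(pKa₁ + pKa₂) = ½(1.31 + 4.28) = 2.79.

pH = 2.79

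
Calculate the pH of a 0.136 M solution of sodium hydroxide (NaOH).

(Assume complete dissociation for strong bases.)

[OH⁻] = 0.136 M for strong base. pOH = -log[OH⁻] = 0.87, pH = 14 - pOH

pH = 13.13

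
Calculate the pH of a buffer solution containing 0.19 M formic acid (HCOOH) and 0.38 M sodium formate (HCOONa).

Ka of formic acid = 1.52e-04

pKa = -log(1.52e-04) = 3.82. pH = pKa + log([A⁻]/[HA]) = 3.82 + log(0.38/0.19)

pH = 4.12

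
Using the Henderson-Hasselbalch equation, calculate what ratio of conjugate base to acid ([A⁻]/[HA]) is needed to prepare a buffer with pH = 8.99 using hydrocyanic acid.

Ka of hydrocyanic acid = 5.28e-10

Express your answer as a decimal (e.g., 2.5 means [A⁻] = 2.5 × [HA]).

pKa = -log(5.28e-10) = 9.2774. pH = pKa + log([A⁻]/[HA]), so log([A⁻]/[HA]) = pH − pKa = 8.99 − 9.2774 = -0.2874. [A⁻]/[HA] = 10^(-0.2874) = 0.516

[A⁻]/[HA] = 0.516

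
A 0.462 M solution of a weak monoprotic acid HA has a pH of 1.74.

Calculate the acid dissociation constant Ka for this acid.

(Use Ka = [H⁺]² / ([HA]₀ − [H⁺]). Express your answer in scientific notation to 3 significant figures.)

[H⁺] = 10^(−pH) = 10^(−1.74) = 1.820e-02 M. For HA ⇌ H⁺ + A⁻, Ka = [H⁺][A⁻]/[HA] = [H⁺]² / ([HA]₀ − [H⁺]) = (1.820e-02)² / (0.462 − 1.820e-02) = 7.46e-04.

K_a = 7.46e-04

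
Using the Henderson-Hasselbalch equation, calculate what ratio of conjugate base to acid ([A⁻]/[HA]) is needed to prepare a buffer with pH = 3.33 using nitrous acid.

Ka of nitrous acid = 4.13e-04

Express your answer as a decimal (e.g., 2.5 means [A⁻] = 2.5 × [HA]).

pKa = -log(4.13e-04) = 3.3840. pH = pKa + log([A⁻]/[HA]), so log([A⁻]/[HA]) = pH − pKa = 3.33 − 3.3840 = -0.0540. [A⁻]/[HA] = 10^(-0.0540) = 0.883

[A⁻]/[HA] = 0.883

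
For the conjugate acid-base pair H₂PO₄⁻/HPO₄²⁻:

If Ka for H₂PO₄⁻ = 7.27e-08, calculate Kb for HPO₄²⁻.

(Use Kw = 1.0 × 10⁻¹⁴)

For a conjugate pair Ka × Kb = Kw, so Kb = Kw/Ka = 1.0 × 10⁻¹⁴ / 7.27e-08 = 1.38e-07.

K_b = 1.38e-07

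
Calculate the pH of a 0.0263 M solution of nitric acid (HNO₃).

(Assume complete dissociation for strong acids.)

[H⁺] = 0.0263 M for strong acid. pH = -log[H⁺] = -log(0.0263)

pH = 1.58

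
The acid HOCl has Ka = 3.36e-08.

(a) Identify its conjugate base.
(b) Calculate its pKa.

(a) The conjugate base is formed by removing one H⁺ from HOCl, giving OCl⁻. (b) pKa = -log(Ka) = -log(3.36e-08) = 7.47.

Conjugate base: OCl⁻; pK_a = 7.47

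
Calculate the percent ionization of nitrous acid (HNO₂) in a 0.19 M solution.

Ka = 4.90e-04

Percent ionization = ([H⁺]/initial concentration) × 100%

Using Ka equilibrium: x² + Ka×x - Ka×C = 0. Solving: [H⁺] = 9.4069e-03. Percent = (9.4069e-03/0.19) × 100

Percent ionization = 4.95%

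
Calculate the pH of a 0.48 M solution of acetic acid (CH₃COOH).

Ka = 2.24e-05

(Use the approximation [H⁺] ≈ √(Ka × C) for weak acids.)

[H⁺] = √(Ka × C) = √(2.24e-05 × 0.48) = 3.2790e-03. pH = -log(3.2790e-03)

pH = 2.48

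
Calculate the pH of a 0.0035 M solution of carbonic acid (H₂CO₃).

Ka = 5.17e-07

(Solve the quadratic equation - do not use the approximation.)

x² + Ka×x - Ka×C = 0. Using quadratic formula: [H⁺] = 4.2281e-05

pH = 4.37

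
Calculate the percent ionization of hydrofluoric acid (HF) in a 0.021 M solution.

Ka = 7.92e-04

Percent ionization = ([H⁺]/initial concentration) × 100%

Using Ka equilibrium: x² + Ka×x - Ka×C = 0. Solving: [H⁺] = 3.7014e-03. Percent = (3.7014e-03/0.021) × 100

Percent ionization = 17.6%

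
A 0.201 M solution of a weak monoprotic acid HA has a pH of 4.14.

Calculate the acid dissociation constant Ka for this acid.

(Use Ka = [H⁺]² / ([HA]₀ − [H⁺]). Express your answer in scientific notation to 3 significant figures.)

[H⁺] = 10^(−pH) = 10^(−4.14) = 7.244e-05 M. For HA ⇌ H⁺ + A⁻, Ka = [H⁺][A⁻]/[HA] = [H⁺]² / ([HA]₀ − [H⁺]) = (7.244e-05)² / (0.201 − 7.244e-05) = 2.61e-08.

K_a = 2.61e-08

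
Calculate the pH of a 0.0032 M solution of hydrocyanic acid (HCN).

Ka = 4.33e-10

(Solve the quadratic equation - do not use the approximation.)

x² + Ka×x - Ka×C = 0. Using quadratic formula: [H⁺] = 1.1769e-06

pH = 5.93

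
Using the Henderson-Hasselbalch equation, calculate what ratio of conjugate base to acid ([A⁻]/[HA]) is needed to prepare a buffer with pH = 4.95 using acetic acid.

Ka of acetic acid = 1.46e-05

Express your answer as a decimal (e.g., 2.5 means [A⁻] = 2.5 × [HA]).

pKa = -log(1.46e-05) = 4.8356. pH = pKa + log([A⁻]/[HA]), so log([A⁻]/[HA]) = pH − pKa = 4.95 − 4.8356 = 0.1144. [A⁻]/[HA] = 10^(0.1144) = 1.30

[A⁻]/[HA] = 1.30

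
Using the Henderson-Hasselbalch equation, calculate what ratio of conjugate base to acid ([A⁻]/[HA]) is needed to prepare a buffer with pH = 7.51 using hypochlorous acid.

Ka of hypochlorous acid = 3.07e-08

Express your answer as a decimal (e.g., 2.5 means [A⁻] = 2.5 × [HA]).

pKa = -log(3.07e-08) = 7.5129. pH = pKa + log([A⁻]/[HA]), so log([A⁻]/[HA]) = pH − pKa = 7.51 − 7.5129 = -0.0029. [A⁻]/[HA] = 10^(-0.0029) = 0.993

[A⁻]/[HA] = 0.993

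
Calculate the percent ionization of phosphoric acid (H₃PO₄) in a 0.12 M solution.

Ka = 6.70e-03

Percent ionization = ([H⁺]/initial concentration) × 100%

Using Ka equilibrium: x² + Ka×x - Ka×C = 0. Solving: [H⁺] = 2.5202e-02. Percent = (2.5202e-02/0.12) × 100

Percent ionization = 21%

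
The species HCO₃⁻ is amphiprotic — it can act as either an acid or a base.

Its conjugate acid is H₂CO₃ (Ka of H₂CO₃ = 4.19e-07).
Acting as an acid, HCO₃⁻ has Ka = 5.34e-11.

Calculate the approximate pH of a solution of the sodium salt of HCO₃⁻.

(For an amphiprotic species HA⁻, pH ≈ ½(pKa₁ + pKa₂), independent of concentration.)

pKa₁ = -log(4.19e-07) = 6.38; pKa₂ = -log(5.34e-11) = 10.27. For an amphiprotic species, pH ≈ ½(pKa₁ + pKa₂) = ½(6.38 + 10.27) = 8.33.

pH = 8.33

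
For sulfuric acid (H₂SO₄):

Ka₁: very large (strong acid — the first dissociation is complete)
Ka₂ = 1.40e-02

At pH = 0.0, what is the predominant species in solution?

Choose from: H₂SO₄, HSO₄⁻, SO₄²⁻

The first dissociation is complete, so H₂SO₄ itself is never the predominant species in water; pKa₂ = -log(1.40e-02) = 1.85. For a polyprotic acid the predominant species crosses at each pKa: below pKa_n the protonated form dominates, above it the deprotonated form does. At pH = 0.0, the predominant species is HSO₄⁻.

HSO₄⁻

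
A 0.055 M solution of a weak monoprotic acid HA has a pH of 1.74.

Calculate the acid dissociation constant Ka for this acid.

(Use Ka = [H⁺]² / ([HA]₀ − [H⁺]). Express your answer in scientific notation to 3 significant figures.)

[H⁺] = 10^(−pH) = 10^(−1.74) = 1.820e-02 M. For HA ⇌ H⁺ + A⁻, Ka = [H⁺][A⁻]/[HA] = [H⁺]² / ([HA]₀ − [H⁺]) = (1.820e-02)² / (0.055 − 1.820e-02) = 9.00e-03.

K_a = 9.00e-03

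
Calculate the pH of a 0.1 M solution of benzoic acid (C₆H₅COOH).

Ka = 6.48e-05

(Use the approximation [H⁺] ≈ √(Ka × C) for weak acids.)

[H⁺] = √(Ka × C) = √(6.48e-05 × 0.1) = 2.5456e-03. pH = -log(2.5456e-03)

pH = 2.59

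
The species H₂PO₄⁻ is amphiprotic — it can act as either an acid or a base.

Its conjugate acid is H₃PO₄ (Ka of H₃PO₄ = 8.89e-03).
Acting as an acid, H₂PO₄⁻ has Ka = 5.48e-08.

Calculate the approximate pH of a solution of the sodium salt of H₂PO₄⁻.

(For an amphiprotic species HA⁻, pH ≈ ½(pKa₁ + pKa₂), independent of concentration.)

pKa₁ = -log(8.89e-03) = 2.05; pKa₂ = -log(5.48e-08) = 7.26. For an amphiprotic species, pH ≈ ½(pKa₁ + pKa₂) = ½(2.05 + 7.26) = 4.66.

pH = 4.66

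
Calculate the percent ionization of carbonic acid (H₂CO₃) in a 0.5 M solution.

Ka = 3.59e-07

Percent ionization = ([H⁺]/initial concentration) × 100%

Using Ka equilibrium: x² + Ka×x - Ka×C = 0. Solving: [H⁺] = 4.2349e-04. Percent = (4.2349e-04/0.5) × 100

Percent ionization = 0.0847%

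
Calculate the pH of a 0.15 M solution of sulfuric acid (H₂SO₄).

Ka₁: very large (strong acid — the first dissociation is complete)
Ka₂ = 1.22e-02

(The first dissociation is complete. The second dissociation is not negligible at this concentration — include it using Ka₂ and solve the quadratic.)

First dissociation is complete: [H⁺]₀ = [HSO₄⁻]₀ = C = 0.15 M. Second dissociation HSO₄⁻ ⇌ H⁺ + SO₄²⁻: let x = [SO₄²⁻]. Ka₂ = (C + x)·x / (C − x) = 1.22e-02 → x² + (C + Ka₂)·x − Ka₂·C = 0 → x² + 0.16220·x − 1.830e-03 = 0. x = (−0.16220 + √(0.16220² + 4 × 1.830e-03)) / 2 = 1.0591e-02 M. [H⁺] = C + x = 0.15 + 1.0591e-02 = 1.6059e-01 M. pH = -log(1.6059e-01) = 0.79.

pH = 0.79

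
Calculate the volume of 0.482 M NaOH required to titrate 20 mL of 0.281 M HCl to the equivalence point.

At equivalence: moles acid = moles base. moles HCl = 0.281 × 20/1000 = 0.00562 mol. V_base = moles / 0.482 × 1000 = 11.7 mL.

V_{base} = 11.7 mL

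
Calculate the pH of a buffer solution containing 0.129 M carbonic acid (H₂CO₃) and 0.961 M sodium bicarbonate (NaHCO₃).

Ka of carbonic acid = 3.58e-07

pKa = -log(3.58e-07) = 6.45. pH = pKa + log([A⁻]/[HA]) = 6.45 + log(0.961/0.129)

pH = 7.32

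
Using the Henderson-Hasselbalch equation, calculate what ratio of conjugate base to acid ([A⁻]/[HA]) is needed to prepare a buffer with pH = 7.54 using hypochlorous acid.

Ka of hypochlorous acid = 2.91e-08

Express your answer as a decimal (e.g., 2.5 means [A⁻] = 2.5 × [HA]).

pKa = -log(2.91e-08) = 7.5361. pH = pKa + log([A⁻]/[HA]), so log([A⁻]/[HA]) = pH − pKa = 7.54 − 7.5361 = 0.0039. [A⁻]/[HA] = 10^(0.0039) = 1.01

[A⁻]/[HA] = 1.01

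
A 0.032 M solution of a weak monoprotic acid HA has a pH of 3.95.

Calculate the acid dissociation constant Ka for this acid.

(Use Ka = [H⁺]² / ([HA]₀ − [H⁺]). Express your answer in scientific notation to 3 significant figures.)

[H⁺] = 10^(−pH) = 10^(−3.95) = 1.122e-04 M. For HA ⇌ H⁺ + A⁻, Ka = [H⁺][A⁻]/[HA] = [H⁺]² / ([HA]₀ − [H⁺]) = (1.122e-04)² / (0.032 − 1.122e-04) = 3.95e-07.

K_a = 3.95e-07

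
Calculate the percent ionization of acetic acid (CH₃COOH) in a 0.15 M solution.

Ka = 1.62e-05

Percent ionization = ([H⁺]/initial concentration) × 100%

Using Ka equilibrium: x² + Ka×x - Ka×C = 0. Solving: [H⁺] = 1.5508e-03. Percent = (1.5508e-03/0.15) × 100

Percent ionization = 1.03%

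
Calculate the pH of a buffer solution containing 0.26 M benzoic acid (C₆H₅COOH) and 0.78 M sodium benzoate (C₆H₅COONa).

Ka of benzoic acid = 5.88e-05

pKa = -log(5.88e-05) = 4.23. pH = pKa + log([A⁻]/[HA]) = 4.23 + log(0.78/0.26)

pH = 4.71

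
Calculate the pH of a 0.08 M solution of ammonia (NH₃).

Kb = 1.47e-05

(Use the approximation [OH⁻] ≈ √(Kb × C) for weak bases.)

[OH⁻] = √(Kb × C) = √(1.47e-05 × 0.08) = 1.0844e-03. pOH = 2.96, pH = 14 - pOH

pH = 11.04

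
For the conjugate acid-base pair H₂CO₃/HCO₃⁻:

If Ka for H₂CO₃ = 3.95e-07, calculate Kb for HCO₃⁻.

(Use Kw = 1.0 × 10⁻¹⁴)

For a conjugate pair Ka × Kb = Kw, so Kb = Kw/Ka = 1.0 × 10⁻¹⁴ / 3.95e-07 = 2.53e-08.

K_b = 2.53e-08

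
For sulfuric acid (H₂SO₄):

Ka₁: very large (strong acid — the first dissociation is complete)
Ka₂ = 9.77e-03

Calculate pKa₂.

pKa₂ = -log(Ka₂) = -log(9.77e-03) = 2.01.

pK_{a2} = 2.01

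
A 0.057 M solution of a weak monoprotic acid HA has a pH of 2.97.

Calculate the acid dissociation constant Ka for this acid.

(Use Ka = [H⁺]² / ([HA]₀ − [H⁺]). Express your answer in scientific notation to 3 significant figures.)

[H⁺] = 10^(−pH) = 10^(−2.97) = 1.072e-03 M. For HA ⇌ H⁺ + A⁻, Ka = [H⁺][A⁻]/[HA] = [H⁺]² / ([HA]₀ − [H⁺]) = (1.072e-03)² / (0.057 − 1.072e-03) = 2.05e-05.

K_a = 2.05e-05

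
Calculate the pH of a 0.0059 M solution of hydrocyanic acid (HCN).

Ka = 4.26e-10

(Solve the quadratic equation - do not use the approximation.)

x² + Ka×x - Ka×C = 0. Using quadratic formula: [H⁺] = 1.5852e-06

pH = 5.80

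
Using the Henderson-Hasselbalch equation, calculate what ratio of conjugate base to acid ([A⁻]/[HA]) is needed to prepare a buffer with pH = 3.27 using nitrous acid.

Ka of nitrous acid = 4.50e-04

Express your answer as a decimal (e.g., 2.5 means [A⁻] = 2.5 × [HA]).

pKa = -log(4.50e-04) = 3.3468. pH = pKa + log([A⁻]/[HA]), so log([A⁻]/[HA]) = pH − pKa = 3.27 − 3.3468 = -0.0768. [A⁻]/[HA] = 10^(-0.0768) = 0.838

[A⁻]/[HA] = 0.838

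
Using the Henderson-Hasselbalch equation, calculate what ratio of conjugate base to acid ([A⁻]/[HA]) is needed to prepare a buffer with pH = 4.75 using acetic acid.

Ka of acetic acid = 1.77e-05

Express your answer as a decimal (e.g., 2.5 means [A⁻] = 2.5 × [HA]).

pKa = -log(1.77e-05) = 4.7520. pH = pKa + log([A⁻]/[HA]), so log([A⁻]/[HA]) = pH − pKa = 4.75 − 4.7520 = -0.0020. [A⁻]/[HA] = 10^(-0.0020) = 0.995

[A⁻]/[HA] = 0.995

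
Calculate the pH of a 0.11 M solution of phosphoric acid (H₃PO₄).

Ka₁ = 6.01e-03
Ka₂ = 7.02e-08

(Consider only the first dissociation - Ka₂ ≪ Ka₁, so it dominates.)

First dissociation dominates. From Ka₁ = [H⁺][HA⁻]/[H₂A], x² + Ka₁·x − Ka₁·C = 0 with C = 0.11 M and Ka₁ = 6.01e-03. Solving: [H⁺] = (−Ka₁ + √(Ka₁² + 4·Ka₁·C)) / 2 = 2.2882e-02 M. pH = -log(2.2882e-02) = 1.64.

pH = 1.64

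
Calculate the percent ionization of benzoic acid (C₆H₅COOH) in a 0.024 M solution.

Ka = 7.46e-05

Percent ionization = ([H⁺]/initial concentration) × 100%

Using Ka equilibrium: x² + Ka×x - Ka×C = 0. Solving: [H⁺] = 1.3013e-03. Percent = (1.3013e-03/0.024) × 100

Percent ionization = 5.42%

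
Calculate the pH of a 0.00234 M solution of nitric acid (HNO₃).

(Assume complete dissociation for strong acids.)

[H⁺] = 0.00234 M for strong acid. pH = -log[H⁺] = -log(0.00234)

pH = 2.63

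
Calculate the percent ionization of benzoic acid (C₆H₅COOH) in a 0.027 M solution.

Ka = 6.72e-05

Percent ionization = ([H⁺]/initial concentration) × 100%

Using Ka equilibrium: x² + Ka×x - Ka×C = 0. Solving: [H⁺] = 1.3138e-03. Percent = (1.3138e-03/0.027) × 100

Percent ionization = 4.87%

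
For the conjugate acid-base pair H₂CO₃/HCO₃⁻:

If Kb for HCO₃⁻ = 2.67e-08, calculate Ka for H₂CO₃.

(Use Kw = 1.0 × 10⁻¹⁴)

For a conjugate pair Ka × Kb = Kw, so Ka = Kw/Kb = 1.0 × 10⁻¹⁴ / 2.67e-08 = 3.75e-07.

K_a = 3.75e-07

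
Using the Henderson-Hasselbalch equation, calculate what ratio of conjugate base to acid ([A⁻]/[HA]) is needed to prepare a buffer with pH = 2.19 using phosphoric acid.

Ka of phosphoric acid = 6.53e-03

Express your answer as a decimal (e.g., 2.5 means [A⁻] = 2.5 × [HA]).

pKa = -log(6.53e-03) = 2.1851. pH = pKa + log([A⁻]/[HA]), so log([A⁻]/[HA]) = pH − pKa = 2.19 − 2.1851 = 0.0049. [A⁻]/[HA] = 10^(0.0049) = 1.01

[A⁻]/[HA] = 1.01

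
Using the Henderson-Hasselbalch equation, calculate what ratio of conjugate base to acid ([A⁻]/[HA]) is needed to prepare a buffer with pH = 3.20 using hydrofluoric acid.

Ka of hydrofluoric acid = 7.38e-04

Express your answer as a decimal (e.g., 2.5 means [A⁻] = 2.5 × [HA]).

pKa = -log(7.38e-04) = 3.1319. pH = pKa + log([A⁻]/[HA]), so log([A⁻]/[HA]) = pH − pKa = 3.20 − 3.1319 = 0.0681. [A⁻]/[HA] = 10^(0.0681) = 1.17

[A⁻]/[HA] = 1.17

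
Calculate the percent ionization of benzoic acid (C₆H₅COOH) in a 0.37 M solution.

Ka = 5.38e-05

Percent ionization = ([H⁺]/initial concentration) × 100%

Using Ka equilibrium: x² + Ka×x - Ka×C = 0. Solving: [H⁺] = 4.4348e-03. Percent = (4.4348e-03/0.37) × 100

Percent ionization = 1.2%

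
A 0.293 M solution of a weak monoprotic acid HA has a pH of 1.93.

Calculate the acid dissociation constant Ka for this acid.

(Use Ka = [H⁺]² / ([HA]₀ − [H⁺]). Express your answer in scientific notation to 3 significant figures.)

[H⁺] = 10^(−pH) = 10^(−1.93) = 1.175e-02 M. For HA ⇌ H⁺ + A⁻, Ka = [H⁺][A⁻]/[HA] = [H⁺]² / ([HA]₀ − [H⁺]) = (1.175e-02)² / (0.293 − 1.175e-02) = 4.91e-04.

K_a = 4.91e-04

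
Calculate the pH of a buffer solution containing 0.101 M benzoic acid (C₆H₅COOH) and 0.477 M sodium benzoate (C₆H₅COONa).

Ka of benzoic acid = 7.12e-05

pKa = -log(7.12e-05) = 4.15. pH = pKa + log([A⁻]/[HA]) = 4.15 + log(0.477/0.101)

pH = 4.82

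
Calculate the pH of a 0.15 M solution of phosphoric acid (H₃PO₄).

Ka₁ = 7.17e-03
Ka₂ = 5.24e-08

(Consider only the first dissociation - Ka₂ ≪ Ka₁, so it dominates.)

First dissociation dominates. From Ka₁ = [H⁺][HA⁻]/[H₂A], x² + Ka₁·x − Ka₁·C = 0 with C = 0.15 M and Ka₁ = 7.17e-03. Solving: [H⁺] = (−Ka₁ + √(Ka₁² + 4·Ka₁·C)) / 2 = 2.9405e-02 M. pH = -log(2.9405e-02) = 1.53.

pH = 1.53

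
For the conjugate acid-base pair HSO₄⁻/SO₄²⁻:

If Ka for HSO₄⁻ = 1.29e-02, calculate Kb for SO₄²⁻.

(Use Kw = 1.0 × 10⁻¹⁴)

For a conjugate pair Ka × Kb = Kw, so Kb = Kw/Ka = 1.0 × 10⁻¹⁴ / 1.29e-02 = 7.75e-13.

K_b = 7.75e-13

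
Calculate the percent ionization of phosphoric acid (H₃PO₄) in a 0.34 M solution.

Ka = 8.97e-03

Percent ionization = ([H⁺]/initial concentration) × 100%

Using Ka equilibrium: x² + Ka×x - Ka×C = 0. Solving: [H⁺] = 5.0922e-02. Percent = (5.0922e-02/0.34) × 100

Percent ionization = 15%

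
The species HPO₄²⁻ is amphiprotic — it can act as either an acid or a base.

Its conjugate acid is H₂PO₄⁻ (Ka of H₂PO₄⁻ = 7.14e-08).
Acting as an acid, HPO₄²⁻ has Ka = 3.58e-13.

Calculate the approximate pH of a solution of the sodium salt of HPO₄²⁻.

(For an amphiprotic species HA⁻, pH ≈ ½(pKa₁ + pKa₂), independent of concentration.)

pKa₁ = -log(7.14e-08) = 7.15; pKa₂ = -log(3.58e-13) = 12.45. For an amphiprotic species, pH ≈ ½(pKa₁ + pKa₂) = ½(7.15 + 12.45) = 9.80.

pH = 9.80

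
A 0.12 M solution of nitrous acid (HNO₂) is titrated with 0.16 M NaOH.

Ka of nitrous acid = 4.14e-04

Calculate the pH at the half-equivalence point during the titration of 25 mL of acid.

At half-equivalence [HA] = [A⁻], so Henderson-Hasselbalch gives pH = pKa = -log(4.14e-04) = 3.38.

pH = pKa = 3.38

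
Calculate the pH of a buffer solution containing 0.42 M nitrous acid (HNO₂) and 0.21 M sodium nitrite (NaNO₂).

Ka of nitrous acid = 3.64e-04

pKa = -log(3.64e-04) = 3.44. pH = pKa + log([A⁻]/[HA]) = 3.44 + log(0.21/0.42)

pH = 3.14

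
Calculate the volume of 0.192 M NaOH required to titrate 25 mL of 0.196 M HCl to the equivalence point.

At equivalence: moles acid = moles base. moles HCl = 0.196 × 25/1000 = 0.0049 mol. V_base = moles / 0.192 × 1000 = 25.5 mL.

V_{base} = 25.5 mL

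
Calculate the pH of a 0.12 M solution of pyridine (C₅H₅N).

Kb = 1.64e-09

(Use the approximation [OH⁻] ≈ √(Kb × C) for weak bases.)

[OH⁻] = √(Kb × C) = √(1.64e-09 × 0.12) = 1.4029e-05. pOH = 4.85, pH = 14 - pOH

pH = 9.15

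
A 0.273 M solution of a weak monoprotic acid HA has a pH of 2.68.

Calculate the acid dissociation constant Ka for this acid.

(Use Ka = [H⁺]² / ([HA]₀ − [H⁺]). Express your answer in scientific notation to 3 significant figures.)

[H⁺] = 10^(−pH) = 10^(−2.68) = 2.089e-03 M. For HA ⇌ H⁺ + A⁻, Ka = [H⁺][A⁻]/[HA] = [H⁺]² / ([HA]₀ − [H⁺]) = (2.089e-03)² / (0.273 − 2.089e-03) = 1.61e-05.

K_a = 1.61e-05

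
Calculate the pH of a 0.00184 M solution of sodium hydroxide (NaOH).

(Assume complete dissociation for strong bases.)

[OH⁻] = 0.00184 M for strong base. pOH = -log[OH⁻] = 2.74, pH = 14 - pOH

pH = 11.26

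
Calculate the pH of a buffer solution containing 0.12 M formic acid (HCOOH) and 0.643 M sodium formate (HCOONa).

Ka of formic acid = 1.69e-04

pKa = -log(1.69e-04) = 3.77. pH = pKa + log([A⁻]/[HA]) = 3.77 + log(0.643/0.12)

pH = 4.50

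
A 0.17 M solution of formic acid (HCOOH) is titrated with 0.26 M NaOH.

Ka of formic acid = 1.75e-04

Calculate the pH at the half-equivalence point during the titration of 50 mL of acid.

At half-equivalence [HA] = [A⁻], so Henderson-Hasselbalch gives pH = pKa = -log(1.75e-04) = 3.76.

pH = pKa = 3.76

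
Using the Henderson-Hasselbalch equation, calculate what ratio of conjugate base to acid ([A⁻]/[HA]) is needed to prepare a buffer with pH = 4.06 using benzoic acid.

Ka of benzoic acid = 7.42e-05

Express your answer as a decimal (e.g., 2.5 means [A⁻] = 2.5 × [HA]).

pKa = -log(7.42e-05) = 4.1296. pH = pKa + log([A⁻]/[HA]), so log([A⁻]/[HA]) = pH − pKa = 4.06 − 4.1296 = -0.0696. [A⁻]/[HA] = 10^(-0.0696) = 0.852

[A⁻]/[HA] = 0.852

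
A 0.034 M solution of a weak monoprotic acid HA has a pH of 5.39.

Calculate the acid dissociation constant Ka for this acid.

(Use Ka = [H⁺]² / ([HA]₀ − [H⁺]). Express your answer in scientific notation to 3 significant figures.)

[H⁺] = 10^(−pH) = 10^(−5.39) = 4.074e-06 M. For HA ⇌ H⁺ + A⁻, Ka = [H⁺][A⁻]/[HA] = [H⁺]² / ([HA]₀ − [H⁺]) = (4.074e-06)² / (0.034 − 4.074e-06) = 4.88e-10.

K_a = 4.88e-10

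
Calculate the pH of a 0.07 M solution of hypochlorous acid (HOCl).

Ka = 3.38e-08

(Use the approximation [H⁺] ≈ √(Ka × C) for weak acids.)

[H⁺] = √(Ka × C) = √(3.38e-08 × 0.07) = 4.8642e-05. pH = -log(4.8642e-05)

pH = 4.31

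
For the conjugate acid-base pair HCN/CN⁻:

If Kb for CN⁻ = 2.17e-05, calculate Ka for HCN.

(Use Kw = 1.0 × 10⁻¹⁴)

For a conjugate pair Ka × Kb = Kw, so Ka = Kw/Kb = 1.0 × 10⁻¹⁴ / 2.17e-05 = 4.61e-10.

K_a = 4.61e-10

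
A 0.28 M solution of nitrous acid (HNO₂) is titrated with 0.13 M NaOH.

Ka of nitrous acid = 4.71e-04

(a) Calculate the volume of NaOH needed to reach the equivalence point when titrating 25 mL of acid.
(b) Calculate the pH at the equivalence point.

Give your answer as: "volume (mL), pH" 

moles acid = 0.28 × 25/1000 = 0.007 mol; V_base = moles/0.13 × 1000 = 53.8 mL. At equivalence only the conjugate base is present: [A⁻] = 0.007/0.079 = 8.8780e-02 M. Kb = Kw/Ka = 2.12e-11; [OH⁻] = √(Kb × [A⁻]) = 1.3729e-06; pOH = 5.86; pH = 14 - pOH = 8.14.

V = 53.8 mL, pH = 8.14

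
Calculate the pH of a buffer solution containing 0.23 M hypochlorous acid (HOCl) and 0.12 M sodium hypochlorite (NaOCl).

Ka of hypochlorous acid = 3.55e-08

pKa = -log(3.55e-08) = 7.45. pH = pKa + log([A⁻]/[HA]) = 7.45 + log(0.12/0.23)

pH = 7.17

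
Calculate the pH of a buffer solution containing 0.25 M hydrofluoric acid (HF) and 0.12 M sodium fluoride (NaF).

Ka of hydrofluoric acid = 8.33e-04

pKa = -log(8.33e-04) = 3.08. pH = pKa + log([A⁻]/[HA]) = 3.08 + log(0.12/0.25)

pH = 2.76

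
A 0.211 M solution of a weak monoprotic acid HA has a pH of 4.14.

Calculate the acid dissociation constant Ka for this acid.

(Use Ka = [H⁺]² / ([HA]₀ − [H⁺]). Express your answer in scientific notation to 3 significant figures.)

[H⁺] = 10^(−pH) = 10^(−4.14) = 7.244e-05 M. For HA ⇌ H⁺ + A⁻, Ka = [H⁺][A⁻]/[HA] = [H⁺]² / ([HA]₀ − [H⁺]) = (7.244e-05)² / (0.211 − 7.244e-05) = 2.49e-08.

K_a = 2.49e-08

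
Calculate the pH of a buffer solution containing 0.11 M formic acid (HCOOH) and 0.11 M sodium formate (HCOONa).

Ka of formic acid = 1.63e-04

pKa = -log(1.63e-04) = 3.79. pH = pKa + log([A⁻]/[HA]) = 3.79 + log(0.11/0.11)

pH = 3.79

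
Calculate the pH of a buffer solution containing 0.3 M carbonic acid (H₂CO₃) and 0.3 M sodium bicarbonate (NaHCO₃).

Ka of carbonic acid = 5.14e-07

pKa = -log(5.14e-07) = 6.29. pH = pKa + log([A⁻]/[HA]) = 6.29 + log(0.3/0.3)

pH = 6.29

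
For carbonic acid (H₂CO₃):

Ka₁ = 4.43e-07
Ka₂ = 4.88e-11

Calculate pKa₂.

pKa₂ = -log(Ka₂) = -log(4.88e-11) = 10.31.

pK_{a2} = 10.31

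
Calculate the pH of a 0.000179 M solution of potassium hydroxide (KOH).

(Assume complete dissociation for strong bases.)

[OH⁻] = 0.000179 M for strong base. pOH = -log[OH⁻] = 3.75, pH = 14 - pOH

pH = 10.25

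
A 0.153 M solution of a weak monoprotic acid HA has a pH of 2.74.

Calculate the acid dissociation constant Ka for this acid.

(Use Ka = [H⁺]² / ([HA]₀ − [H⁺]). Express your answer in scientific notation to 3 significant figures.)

[H⁺] = 10^(−pH) = 10^(−2.74) = 1.820e-03 M. For HA ⇌ H⁺ + A⁻, Ka = [H⁺][A⁻]/[HA] = [H⁺]² / ([HA]₀ − [H⁺]) = (1.820e-03)² / (0.153 − 1.820e-03) = 2.19e-05.

K_a = 2.19e-05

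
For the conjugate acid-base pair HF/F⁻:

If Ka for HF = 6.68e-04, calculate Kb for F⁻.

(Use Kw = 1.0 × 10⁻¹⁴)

For a conjugate pair Ka × Kb = Kw, so Kb = Kw/Ka = 1.0 × 10⁻¹⁴ / 6.68e-04 = 1.50e-11.

K_b = 1.50e-11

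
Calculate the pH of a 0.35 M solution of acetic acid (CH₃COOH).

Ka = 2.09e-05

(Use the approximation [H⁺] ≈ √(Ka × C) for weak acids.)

[H⁺] = √(Ka × C) = √(2.09e-05 × 0.35) = 2.7046e-03. pH = -log(2.7046e-03)

pH = 2.57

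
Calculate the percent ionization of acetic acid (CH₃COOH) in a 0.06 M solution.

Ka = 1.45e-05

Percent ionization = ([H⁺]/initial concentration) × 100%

Using Ka equilibrium: x² + Ka×x - Ka×C = 0. Solving: [H⁺] = 9.2552e-04. Percent = (9.2552e-04/0.06) × 100

Percent ionization = 1.54%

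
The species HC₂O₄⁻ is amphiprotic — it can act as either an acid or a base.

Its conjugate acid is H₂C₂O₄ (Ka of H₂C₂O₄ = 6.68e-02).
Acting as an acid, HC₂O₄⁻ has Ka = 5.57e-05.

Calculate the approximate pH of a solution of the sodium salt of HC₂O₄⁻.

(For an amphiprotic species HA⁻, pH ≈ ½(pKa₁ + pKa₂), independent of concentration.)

pKa₁ = -log(6.68e-02) = 1.18; pKa₂ = -log(5.57e-05) = 4.25. For an amphiprotic species, pH ≈ ½(pKa₁ + pKa₂) = ½(1.18 + 4.25) = 2.71.

pH = 2.71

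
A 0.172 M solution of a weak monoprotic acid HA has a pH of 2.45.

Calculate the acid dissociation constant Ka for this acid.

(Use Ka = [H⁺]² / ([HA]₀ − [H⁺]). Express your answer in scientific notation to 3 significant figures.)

[H⁺] = 10^(−pH) = 10^(−2.45) = 3.548e-03 M. For HA ⇌ H⁺ + A⁻, Ka = [H⁺][A⁻]/[HA] = [H⁺]² / ([HA]₀ − [H⁺]) = (3.548e-03)² / (0.172 − 3.548e-03) = 7.47e-05.

K_a = 7.47e-05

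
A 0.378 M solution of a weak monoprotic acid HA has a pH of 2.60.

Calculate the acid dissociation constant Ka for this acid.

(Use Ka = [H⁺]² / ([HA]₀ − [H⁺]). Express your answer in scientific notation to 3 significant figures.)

[H⁺] = 10^(−pH) = 10^(−2.60) = 2.512e-03 M. For HA ⇌ H⁺ + A⁻, Ka = [H⁺][A⁻]/[HA] = [H⁺]² / ([HA]₀ − [H⁺]) = (2.512e-03)² / (0.378 − 2.512e-03) = 1.68e-05.

K_a = 1.68e-05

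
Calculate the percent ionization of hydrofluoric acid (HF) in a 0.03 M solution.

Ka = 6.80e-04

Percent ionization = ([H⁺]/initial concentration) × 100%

Using Ka equilibrium: x² + Ka×x - Ka×C = 0. Solving: [H⁺] = 4.1894e-03. Percent = (4.1894e-03/0.03) × 100

Percent ionization = 14%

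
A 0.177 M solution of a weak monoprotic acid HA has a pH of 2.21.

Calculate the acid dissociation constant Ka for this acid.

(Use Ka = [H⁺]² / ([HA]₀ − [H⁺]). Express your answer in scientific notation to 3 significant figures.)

[H⁺] = 10^(−pH) = 10^(−2.21) = 6.166e-03 M. For HA ⇌ H⁺ + A⁻, Ka = [H⁺][A⁻]/[HA] = [H⁺]² / ([HA]₀ − [H⁺]) = (6.166e-03)² / (0.177 − 6.166e-03) = 2.23e-04.

K_a = 2.23e-04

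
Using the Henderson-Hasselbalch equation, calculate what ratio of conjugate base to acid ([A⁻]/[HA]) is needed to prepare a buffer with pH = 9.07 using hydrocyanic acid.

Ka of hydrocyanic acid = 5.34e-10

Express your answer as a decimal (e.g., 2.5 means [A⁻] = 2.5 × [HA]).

pKa = -log(5.34e-10) = 9.2725. pH = pKa + log([A⁻]/[HA]), so log([A⁻]/[HA]) = pH − pKa = 9.07 − 9.2725 = -0.2025. [A⁻]/[HA] = 10^(-0.2025) = 0.627

[A⁻]/[HA] = 0.627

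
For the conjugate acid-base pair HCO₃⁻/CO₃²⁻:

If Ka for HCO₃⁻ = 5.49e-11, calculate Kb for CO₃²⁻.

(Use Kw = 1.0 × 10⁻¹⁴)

For a conjugate pair Ka × Kb = Kw, so Kb = Kw/Ka = 1.0 × 10⁻¹⁴ / 5.49e-11 = 1.82e-04.

K_b = 1.82e-04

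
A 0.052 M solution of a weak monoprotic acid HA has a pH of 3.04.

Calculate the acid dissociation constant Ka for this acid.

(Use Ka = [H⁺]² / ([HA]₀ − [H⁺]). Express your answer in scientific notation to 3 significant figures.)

[H⁺] = 10^(−pH) = 10^(−3.04) = 9.120e-04 M. For HA ⇌ H⁺ + A⁻, Ka = [H⁺][A⁻]/[HA] = [H⁺]² / ([HA]₀ − [H⁺]) = (9.120e-04)² / (0.052 − 9.120e-04) = 1.63e-05.

K_a = 1.63e-05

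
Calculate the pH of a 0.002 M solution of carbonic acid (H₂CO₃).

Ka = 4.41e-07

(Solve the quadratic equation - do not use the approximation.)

x² + Ka×x - Ka×C = 0. Using quadratic formula: [H⁺] = 2.9479e-05

pH = 4.53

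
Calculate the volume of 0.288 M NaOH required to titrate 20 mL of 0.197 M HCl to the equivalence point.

At equivalence: moles acid = moles base. moles HCl = 0.197 × 20/1000 = 0.00394 mol. V_base = moles / 0.288 × 1000 = 13.7 mL.

V_{base} = 13.7 mL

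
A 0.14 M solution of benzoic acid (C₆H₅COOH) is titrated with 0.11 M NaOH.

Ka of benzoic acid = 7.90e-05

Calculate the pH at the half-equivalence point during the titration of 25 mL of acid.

At half-equivalence [HA] = [A⁻], so Henderson-Hasselbalch gives pH = pKa = -log(7.90e-05) = 4.10.

pH = pKa = 4.10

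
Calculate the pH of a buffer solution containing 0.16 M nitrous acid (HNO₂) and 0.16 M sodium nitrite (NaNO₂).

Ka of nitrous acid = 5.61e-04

pKa = -log(5.61e-04) = 3.25. pH = pKa + log([A⁻]/[HA]) = 3.25 + log(0.16/0.16)

pH = 3.25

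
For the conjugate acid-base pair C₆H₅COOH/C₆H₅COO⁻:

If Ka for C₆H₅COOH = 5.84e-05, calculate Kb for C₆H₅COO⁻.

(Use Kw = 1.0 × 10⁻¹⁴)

For a conjugate pair Ka × Kb = Kw, so Kb = Kw/Ka = 1.0 × 10⁻¹⁴ / 5.84e-05 = 1.71e-10.

K_b = 1.71e-10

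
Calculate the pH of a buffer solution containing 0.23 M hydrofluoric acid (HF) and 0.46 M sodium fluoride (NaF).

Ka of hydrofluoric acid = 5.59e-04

pKa = -log(5.59e-04) = 3.25. pH = pKa + log([A⁻]/[HA]) = 3.25 + log(0.46/0.23)

pH = 3.55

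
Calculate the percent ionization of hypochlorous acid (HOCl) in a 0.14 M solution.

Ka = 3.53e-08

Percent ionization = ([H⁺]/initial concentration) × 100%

Using Ka equilibrium: x² + Ka×x - Ka×C = 0. Solving: [H⁺] = 7.0282e-05. Percent = (7.0282e-05/0.14) × 100

Percent ionization = 0.0502%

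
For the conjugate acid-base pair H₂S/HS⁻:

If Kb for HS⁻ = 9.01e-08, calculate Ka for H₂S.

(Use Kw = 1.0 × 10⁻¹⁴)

For a conjugate pair Ka × Kb = Kw, so Ka = Kw/Kb = 1.0 × 10⁻¹⁴ / 9.01e-08 = 1.11e-07.

K_a = 1.11e-07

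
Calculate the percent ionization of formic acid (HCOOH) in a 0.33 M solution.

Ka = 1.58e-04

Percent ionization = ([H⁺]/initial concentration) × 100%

Using Ka equilibrium: x² + Ka×x - Ka×C = 0. Solving: [H⁺] = 7.1422e-03. Percent = (7.1422e-03/0.33) × 100

Percent ionization = 2.16%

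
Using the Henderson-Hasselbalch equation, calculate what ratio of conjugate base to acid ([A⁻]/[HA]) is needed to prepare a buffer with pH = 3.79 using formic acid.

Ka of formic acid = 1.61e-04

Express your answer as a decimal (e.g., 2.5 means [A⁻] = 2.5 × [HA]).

pKa = -log(1.61e-04) = 3.7932. pH = pKa + log([A⁻]/[HA]), so log([A⁻]/[HA]) = pH − pKa = 3.79 − 3.7932 = -0.0032. [A⁻]/[HA] = 10^(-0.0032) = 0.993

[A⁻]/[HA] = 0.993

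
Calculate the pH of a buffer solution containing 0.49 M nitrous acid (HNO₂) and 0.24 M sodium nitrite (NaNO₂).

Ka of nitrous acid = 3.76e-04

pKa = -log(3.76e-04) = 3.42. pH = pKa + log([A⁻]/[HA]) = 3.42 + log(0.24/0.49)

pH = 3.11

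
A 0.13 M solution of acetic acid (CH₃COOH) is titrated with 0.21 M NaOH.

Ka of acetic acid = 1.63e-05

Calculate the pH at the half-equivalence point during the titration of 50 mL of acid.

At half-equivalence [HA] = [A⁻], so Henderson-Hasselbalch gives pH = pKa = -log(1.63e-05) = 4.79.

pH = pKa = 4.79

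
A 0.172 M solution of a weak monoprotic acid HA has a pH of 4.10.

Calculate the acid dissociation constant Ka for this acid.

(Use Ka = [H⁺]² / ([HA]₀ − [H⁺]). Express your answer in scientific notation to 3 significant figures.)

[H⁺] = 10^(−pH) = 10^(−4.10) = 7.943e-05 M. For HA ⇌ H⁺ + A⁻, Ka = [H⁺][A⁻]/[HA] = [H⁺]² / ([HA]₀ − [H⁺]) = (7.943e-05)² / (0.172 − 7.943e-05) = 3.67e-08.

K_a = 3.67e-08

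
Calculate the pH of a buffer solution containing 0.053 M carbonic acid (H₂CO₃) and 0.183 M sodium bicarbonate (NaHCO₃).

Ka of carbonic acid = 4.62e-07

pKa = -log(4.62e-07) = 6.34. pH = pKa + log([A⁻]/[HA]) = 6.34 + log(0.183/0.053)

pH = 6.87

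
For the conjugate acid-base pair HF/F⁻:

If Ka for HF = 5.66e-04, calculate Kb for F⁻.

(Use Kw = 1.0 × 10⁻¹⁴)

For a conjugate pair Ka × Kb = Kw, so Kb = Kw/Ka = 1.0 × 10⁻¹⁴ / 5.66e-04 = 1.77e-11.

K_b = 1.77e-11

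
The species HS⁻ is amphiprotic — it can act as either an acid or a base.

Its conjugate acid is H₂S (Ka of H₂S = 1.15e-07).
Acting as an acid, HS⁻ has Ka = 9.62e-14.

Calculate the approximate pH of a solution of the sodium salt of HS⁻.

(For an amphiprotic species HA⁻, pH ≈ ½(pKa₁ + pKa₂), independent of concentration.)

pKa₁ = -log(1.15e-07) = 6.94; pKa₂ = -log(9.62e-14) = 13.02. For an amphiprotic species, pH ≈ ½(pKa₁ + pKa₂) = ½(6.94 + 13.02) = 9.98.

pH = 9.98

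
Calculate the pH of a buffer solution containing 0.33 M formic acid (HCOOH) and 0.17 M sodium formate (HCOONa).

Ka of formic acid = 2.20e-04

pKa = -log(2.20e-04) = 3.66. pH = pKa + log([A⁻]/[HA]) = 3.66 + log(0.17/0.33)

pH = 3.37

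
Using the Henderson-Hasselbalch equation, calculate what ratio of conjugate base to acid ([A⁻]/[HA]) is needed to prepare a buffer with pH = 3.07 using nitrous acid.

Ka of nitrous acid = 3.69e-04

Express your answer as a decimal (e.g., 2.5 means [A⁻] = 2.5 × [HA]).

pKa = -log(3.69e-04) = 3.4330. pH = pKa + log([A⁻]/[HA]), so log([A⁻]/[HA]) = pH − pKa = 3.07 − 3.4330 = -0.3630. [A⁻]/[HA] = 10^(-0.3630) = 0.434

[A⁻]/[HA] = 0.434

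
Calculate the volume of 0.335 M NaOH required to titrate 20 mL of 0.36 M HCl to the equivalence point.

At equivalence: moles acid = moles base. moles HCl = 0.36 × 20/1000 = 0.0072 mol. V_base = moles / 0.335 × 1000 = 21.5 mL.

V_{base} = 21.5 mL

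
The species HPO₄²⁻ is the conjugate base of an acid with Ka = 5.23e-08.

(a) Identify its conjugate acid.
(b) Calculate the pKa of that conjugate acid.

(a) The conjugate acid is formed by adding one H⁺ to HPO₄²⁻, giving H₂PO₄⁻. (b) pKa = -log(Ka) = -log(5.23e-08) = 7.28.

Conjugate acid: H₂PO₄⁻; pK_a = 7.28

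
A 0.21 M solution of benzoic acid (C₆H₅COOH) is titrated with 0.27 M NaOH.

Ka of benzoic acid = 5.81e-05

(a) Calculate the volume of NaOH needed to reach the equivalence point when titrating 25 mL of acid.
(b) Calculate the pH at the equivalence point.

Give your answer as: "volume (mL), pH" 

moles acid = 0.21 × 25/1000 = 0.00525 mol; V_base = moles/0.27 × 1000 = 19.4 mL. At equivalence only the conjugate base is present: [A⁻] = 0.00525/0.044 = 1.1813e-01 M. Kb = Kw/Ka = 1.72e-10; [OH⁻] = √(Kb × [A⁻]) = 4.5090e-06; pOH = 5.35; pH = 14 - pOH = 8.65.

V = 19.4 mL, pH = 8.65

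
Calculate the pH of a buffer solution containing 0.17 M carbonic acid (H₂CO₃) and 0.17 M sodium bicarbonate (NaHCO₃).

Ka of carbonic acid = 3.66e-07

pKa = -log(3.66e-07) = 6.44. pH = pKa + log([A⁻]/[HA]) = 6.44 + log(0.17/0.17)

pH = 6.44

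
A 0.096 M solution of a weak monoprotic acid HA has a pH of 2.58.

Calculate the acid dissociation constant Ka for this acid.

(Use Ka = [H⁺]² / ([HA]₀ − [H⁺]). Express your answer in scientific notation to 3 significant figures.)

[H⁺] = 10^(−pH) = 10^(−2.58) = 2.630e-03 M. For HA ⇌ H⁺ + A⁻, Ka = [H⁺][A⁻]/[HA] = [H⁺]² / ([HA]₀ − [H⁺]) = (2.630e-03)² / (0.096 − 2.630e-03) = 7.41e-05.

K_a = 7.41e-05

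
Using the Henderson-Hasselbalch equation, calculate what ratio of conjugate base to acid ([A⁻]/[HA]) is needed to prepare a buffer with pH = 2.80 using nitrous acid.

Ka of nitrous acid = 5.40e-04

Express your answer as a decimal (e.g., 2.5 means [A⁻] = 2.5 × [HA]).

pKa = -log(5.40e-04) = 3.2676. pH = pKa + log([A⁻]/[HA]), so log([A⁻]/[HA]) = pH − pKa = 2.80 − 3.2676 = -0.4676. [A⁻]/[HA] = 10^(-0.4676) = 0.341

[A⁻]/[HA] = 0.341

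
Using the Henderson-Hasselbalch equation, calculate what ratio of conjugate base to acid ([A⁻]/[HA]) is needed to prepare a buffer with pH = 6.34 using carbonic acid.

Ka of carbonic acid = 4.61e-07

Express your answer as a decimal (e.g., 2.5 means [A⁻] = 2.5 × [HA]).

pKa = -log(4.61e-07) = 6.3363. pH = pKa + log([A⁻]/[HA]), so log([A⁻]/[HA]) = pH − pKa = 6.34 − 6.3363 = 0.0037. [A⁻]/[HA] = 10^(0.0037) = 1.01

[A⁻]/[HA] = 1.01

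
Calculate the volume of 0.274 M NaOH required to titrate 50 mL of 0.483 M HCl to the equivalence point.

At equivalence: moles acid = moles base. moles HCl = 0.483 × 50/1000 = 0.02415 mol. V_base = moles / 0.274 × 1000 = 88.1 mL.

V_{base} = 88.1 mL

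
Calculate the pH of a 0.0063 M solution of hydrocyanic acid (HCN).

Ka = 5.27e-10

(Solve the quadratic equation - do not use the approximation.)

x² + Ka×x - Ka×C = 0. Using quadratic formula: [H⁺] = 1.8219e-06

pH = 5.74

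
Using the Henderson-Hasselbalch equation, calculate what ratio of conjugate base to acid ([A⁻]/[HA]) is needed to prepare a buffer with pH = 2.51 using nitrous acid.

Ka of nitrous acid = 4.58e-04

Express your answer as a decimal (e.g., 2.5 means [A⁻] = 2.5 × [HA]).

pKa = -log(4.58e-04) = 3.3391. pH = pKa + log([A⁻]/[HA]), so log([A⁻]/[HA]) = pH − pKa = 2.51 − 3.3391 = -0.8291. [A⁻]/[HA] = 10^(-0.8291) = 0.148

[A⁻]/[HA] = 0.148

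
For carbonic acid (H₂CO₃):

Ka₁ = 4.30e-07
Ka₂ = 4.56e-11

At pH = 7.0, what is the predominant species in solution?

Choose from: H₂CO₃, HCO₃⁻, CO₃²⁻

pKa₁ = 6.37, pKa₂ = 10.34. For a polyprotic acid the predominant species crosses at each pKa: below pKa_n the protonated form dominates, above it the deprotonated form does. At pH = 7.0, the predominant species is HCO₃⁻.

HCO₃⁻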